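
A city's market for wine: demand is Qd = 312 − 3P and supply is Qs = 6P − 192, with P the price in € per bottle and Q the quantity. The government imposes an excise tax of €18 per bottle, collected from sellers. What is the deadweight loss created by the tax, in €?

Deadweight loss = €324.

Without the tax, 312 − 3P = 6P − 192 gives 9P = 504, so P* = €56 and Q* = 144.
With the tax collected from sellers, supply shifts: Qs = 6(P − 18) − 192.
Solving gives Q = 108 with consumers paying €68 and sellers receiving €50 (the €18 wedge).
Quantity falls by |ΔQ| = |144 − 108| = 36.
DWL = ½ · t · |ΔQ| = ½ · 18 · 36 = €324.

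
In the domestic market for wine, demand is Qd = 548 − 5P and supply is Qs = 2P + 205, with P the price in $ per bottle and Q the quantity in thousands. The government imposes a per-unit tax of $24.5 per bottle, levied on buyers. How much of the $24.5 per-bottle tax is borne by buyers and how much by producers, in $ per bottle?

Buyers bear $7 per bottle; producers bear $17.5 per bottle.

Without the tax, 548 − 5P = 2P + 205 gives 7P = 343, so P* = $49 and Q* = 303.
With the tax collected from buyers, demand (in seller-price terms) shifts: Qd = 548 − 5(P + 24.5).
Solving gives Q = 268 with buyers paying $56 and producers receiving $31.5 (the $24.5 wedge).
Burden on buyers: $7; on producers: $17.5. (They sum to $24.5.)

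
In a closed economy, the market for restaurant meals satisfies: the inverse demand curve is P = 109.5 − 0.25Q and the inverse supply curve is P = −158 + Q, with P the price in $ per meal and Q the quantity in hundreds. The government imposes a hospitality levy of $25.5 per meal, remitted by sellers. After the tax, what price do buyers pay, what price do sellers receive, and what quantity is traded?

Inverting to Q(P) form: Qd = 438 − 4P; Qs = P + 158.
Before the tax: set 438 − 4P = P + 158 → P* = $56, Q* = 214.
With the tax collected from sellers, supply shifts: Qs = (P − 25.5) + 158.
Solving gives Q = 193.6 with buyers paying $61.1 and sellers receiving $35.6 (the $25.5 wedge).

Buyers pay $61.1; sellers receive $35.6; quantity = 193.6.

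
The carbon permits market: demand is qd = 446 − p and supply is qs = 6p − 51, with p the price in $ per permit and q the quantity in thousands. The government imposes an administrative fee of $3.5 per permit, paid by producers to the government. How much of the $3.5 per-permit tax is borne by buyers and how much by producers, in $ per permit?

Buyers bear $3 per permit; producers bear $0.5 per permit.

Without the tax, 446 − p = 6p − 51 gives 7p = 497, so p* = $71 and q* = 375.
With the tax collected from producers, supply shifts: qs = 6(p − 3.5) − 51.
New equilibrium: buyers pay $74, producers receive $70.5, q = 372. (Wedge: pb − ps = 3.5.)
Burden on buyers: $3; on producers: $0.5. (They sum to $3.5.)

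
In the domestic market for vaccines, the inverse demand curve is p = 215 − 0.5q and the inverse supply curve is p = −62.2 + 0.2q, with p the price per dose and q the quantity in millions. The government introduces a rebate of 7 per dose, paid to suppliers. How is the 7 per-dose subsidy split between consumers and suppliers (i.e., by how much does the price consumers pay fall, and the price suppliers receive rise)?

Rewrite in direct form: qd = 430 − 2p and qs = 5p + 311.
Without the subsidy, 430 − 2p = 5p + 311 gives 7p = 119, so p* = 17 and q* = 396.
With a per-unit subsidy paid to suppliers, each receives p + 7 per unit sold, so supply becomes qs = 5(p + 7) + 311.
Solving gives q = 406 with consumers paying 12 and suppliers receiving 19 (the 7 wedge).
Gain to consumers: 5; to suppliers: 2. (They sum to 7.)

Consumers gain 5 per dose; suppliers gain 2 per dose.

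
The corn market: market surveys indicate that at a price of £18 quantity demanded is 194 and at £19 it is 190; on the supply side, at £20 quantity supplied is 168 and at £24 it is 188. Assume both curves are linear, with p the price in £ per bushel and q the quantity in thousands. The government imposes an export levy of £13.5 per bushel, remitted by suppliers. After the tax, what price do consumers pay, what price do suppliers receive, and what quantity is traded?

Consumers pay £29.5; suppliers receive £16; quantity = 148.

Demand slope: (190 − 194)/(19 − 18) = -4, so qd = 266 − 4p.
Supply slope: (188 − 168)/(24 − 20) = 5, so qs = 5p + 68.
Without the tax, 266 − 4p = 5p + 68 gives 9p = 198, so p* = £22 and q* = 178.
With the tax collected from suppliers, supply shifts: qs = 5(p − 13.5) + 68.
Solving gives q = 148 with consumers paying £29.5 and suppliers receiving £16 (the £13.5 wedge).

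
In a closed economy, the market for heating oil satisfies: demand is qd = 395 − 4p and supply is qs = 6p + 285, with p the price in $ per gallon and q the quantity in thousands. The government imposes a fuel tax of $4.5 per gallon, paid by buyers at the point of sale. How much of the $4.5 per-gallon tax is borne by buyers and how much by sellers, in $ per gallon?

Buyers bear $2.7 per gallon; sellers bear $1.8 per gallon.

Without the tax, 395 − 4p = 6p + 285 gives 10p = 110, so p* = $11 and q* = 351.
With the tax collected from buyers, demand (in seller-price terms) shifts: qd = 395 − 4(p + 4.5).
Solving gives q = 340.2 with buyers paying $13.7 and sellers receiving $9.2 (the $4.5 wedge).
Burden on buyers: $2.7; on sellers: $1.8. (They sum to $4.5.)
The less price-elastic side of the market bears the larger share of a per-unit tax.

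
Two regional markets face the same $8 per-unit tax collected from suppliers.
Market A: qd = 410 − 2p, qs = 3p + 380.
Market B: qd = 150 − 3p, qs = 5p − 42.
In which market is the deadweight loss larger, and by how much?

Market A: pre-tax p* = $6, q* = 398; post-tax q = 388.4; deadweight loss = $38.4.
Market B: pre-tax p* = $24, q* = 78; post-tax q = 63; deadweight loss = $60.
Difference: $38.4 vs $60 → market B is larger by $21.6.

Market B, by $21.6.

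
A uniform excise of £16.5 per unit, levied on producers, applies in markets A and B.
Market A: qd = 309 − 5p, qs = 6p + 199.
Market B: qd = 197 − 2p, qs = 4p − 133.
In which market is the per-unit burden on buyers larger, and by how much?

Market A: pre-tax p* = £10, q* = 259; post-tax q = 214; per-unit burden on buyers = £9.
Market B: pre-tax p* = £55, q* = 87; post-tax q = 65; per-unit burden on buyers = £11.
Difference: £9 vs £11 → market B is larger by £2.

Market B, by £2.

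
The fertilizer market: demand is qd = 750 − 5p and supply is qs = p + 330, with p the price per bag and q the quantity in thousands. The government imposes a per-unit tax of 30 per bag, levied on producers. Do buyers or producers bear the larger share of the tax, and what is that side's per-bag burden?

Without the tax, 750 − 5p = p + 330 gives 6p = 420, so p* = 70 and q* = 400.
With the tax collected from producers, supply shifts: qs = (p − 30) + 330.
New equilibrium: buyers pay 75, producers receive 45, q = 375. (Wedge: pb − ps = 30.)
Per-bag burden: buyers 5, producers 25.
Producers take the larger share because supply is less price-elastic here (demand slope 5 vs supply slope 1).
The less price-elastic side of the market bears the larger share of a per-unit tax.

Producers bear the larger share: 25 per bag.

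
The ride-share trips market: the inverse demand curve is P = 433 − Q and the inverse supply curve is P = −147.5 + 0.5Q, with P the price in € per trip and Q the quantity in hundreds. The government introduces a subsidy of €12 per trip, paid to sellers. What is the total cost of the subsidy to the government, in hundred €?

Rewrite in direct form: Qd = 433 − P and Qs = 2P + 295.
Without the subsidy, 433 − P = 2P + 295 gives 3P = 138, so P* = €46 and Q* = 387.
With a per-unit subsidy paid to sellers, each receives P + 12 per unit sold, so supply becomes Qs = 2(P + 12) + 295.
Solving gives Q = 395 with buyers paying €38 and sellers receiving €50 (the €12 wedge).
Outlay = t · Q = 12 · 395 = €4740.

Government outlay = €4740 hundred.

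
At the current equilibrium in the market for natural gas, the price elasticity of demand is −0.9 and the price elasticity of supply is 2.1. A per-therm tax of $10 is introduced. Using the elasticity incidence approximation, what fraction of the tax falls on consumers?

Incidence ratio: consumers' share ≈ εs / (εs + |εd|) = 2.1 / (2.1 + 0.9) = 0.7.
Supply is the more elastic side, so consumers bear the larger share.

Consumers' share ≈ 0.7.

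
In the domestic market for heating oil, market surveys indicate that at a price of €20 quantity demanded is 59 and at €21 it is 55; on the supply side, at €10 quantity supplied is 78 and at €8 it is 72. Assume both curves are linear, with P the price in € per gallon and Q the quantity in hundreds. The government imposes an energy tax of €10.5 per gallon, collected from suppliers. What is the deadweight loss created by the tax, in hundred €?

Deadweight loss = €94.5 hundred.

Demand slope: (55 − 59)/(21 − 20) = -4, so Qd = 139 − 4P.
Supply slope: (72 − 78)/(8 − 10) = 3, so Qs = 3P + 48.
Before the tax: set 139 − 4P = 3P + 48 → P* = €13, Q* = 87.
With the tax collected from suppliers, supply shifts: Qs = 3(P − 10.5) + 48.
New equilibrium: buyers pay €17.5, suppliers receive €7, Q = 69. (Wedge: Pb − Ps = 10.5.)
Quantity falls by |ΔQ| = |87 − 69| = 18.
DWL = ½ · t · |ΔQ| = ½ · 10.5 · 18 = €94.5.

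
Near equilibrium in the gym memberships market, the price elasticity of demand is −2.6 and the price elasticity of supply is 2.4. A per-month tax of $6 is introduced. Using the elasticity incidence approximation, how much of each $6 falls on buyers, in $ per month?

Buyers bear ≈ $2.88 per month.

Incidence ratio: buyers' share ≈ εs / (εs + |εd|) = 2.4 / (2.4 + 2.6) = 0.48.
So buyers bear ≈ 0.48 × $6 = $2.88; sellers bear $3.12.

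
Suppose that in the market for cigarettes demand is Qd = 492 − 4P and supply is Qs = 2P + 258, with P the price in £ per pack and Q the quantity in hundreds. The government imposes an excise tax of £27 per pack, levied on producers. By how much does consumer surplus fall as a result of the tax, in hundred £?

Consumer surplus falls by £2862 hundred.

Without the tax, 492 − 4P = 2P + 258 gives 6P = 234, so P* = £39 and Q* = 336.
With the tax collected from producers, supply shifts: Qs = 2(P − 27) + 258.
Solving gives Q = 300 with consumers paying £48 and producers receiving £21 (the £27 wedge).
ΔCS is the trapezoid between Q = 300 and Q = 336 of height £9: ½ · (336 + 300) · 9 = £2862.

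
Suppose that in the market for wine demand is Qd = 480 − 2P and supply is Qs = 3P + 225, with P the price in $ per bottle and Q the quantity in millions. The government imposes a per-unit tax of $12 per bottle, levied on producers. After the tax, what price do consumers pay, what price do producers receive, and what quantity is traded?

Before the tax: set 480 − 2P = 3P + 225 → P* = $51, Q* = 378.
With the tax collected from producers, supply shifts: Qs = 3(P − 12) + 225.
New equilibrium: consumers pay $58.2, producers receive $46.2, Q = 363.6. (Wedge: Pb − Ps = 12.)
The less price-elastic side of the market bears the larger share of a per-unit tax.

Consumers pay $58.2; producers receive $46.2; quantity = 363.6.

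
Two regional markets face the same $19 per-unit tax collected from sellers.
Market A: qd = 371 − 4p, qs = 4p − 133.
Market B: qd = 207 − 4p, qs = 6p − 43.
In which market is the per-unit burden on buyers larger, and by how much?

Market B, by $1.9.

Market A: pre-tax p* = $63, q* = 119; post-tax q = 81; per-unit burden on buyers = $9.5.
Market B: pre-tax p* = $25, q* = 107; post-tax q = 61.4; per-unit burden on buyers = $11.4.
Difference: $9.5 vs $11.4 → market B is larger by $1.9.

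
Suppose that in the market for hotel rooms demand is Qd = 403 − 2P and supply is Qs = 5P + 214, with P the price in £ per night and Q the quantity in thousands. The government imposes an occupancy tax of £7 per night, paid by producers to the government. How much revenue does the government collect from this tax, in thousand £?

Tax revenue = £2373 thousand.

Without the tax, 403 − 2P = 5P + 214 gives 7P = 189, so P* = £27 and Q* = 349.
With the tax collected from producers, supply shifts: Qs = 5(P − 7) + 214.
Solving gives Q = 339 with buyers paying £32 and producers receiving £25 (the £7 wedge).
Revenue = t · Q = 7 · 339 = £2373.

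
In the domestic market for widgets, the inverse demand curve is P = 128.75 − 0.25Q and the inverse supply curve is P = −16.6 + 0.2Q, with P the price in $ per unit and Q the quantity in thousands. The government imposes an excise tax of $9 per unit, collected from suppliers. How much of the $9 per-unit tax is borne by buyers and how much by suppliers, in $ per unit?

Buyers bear $5 per unit; suppliers bear $4 per unit.

Rewrite in direct form: Qd = 515 − 4P and Qs = 5P + 83.
Without the tax, 515 − 4P = 5P + 83 gives 9P = 432, so P* = $48 and Q* = 323.
With the tax collected from suppliers, supply shifts: Qs = 5(P − 9) + 83.
Solving gives Q = 303 with buyers paying $53 and suppliers receiving $44 (the $9 wedge).
Burden on buyers: $5; on suppliers: $4. (They sum to $9.)
The less price-elastic side of the market bears the larger share of a per-unit tax.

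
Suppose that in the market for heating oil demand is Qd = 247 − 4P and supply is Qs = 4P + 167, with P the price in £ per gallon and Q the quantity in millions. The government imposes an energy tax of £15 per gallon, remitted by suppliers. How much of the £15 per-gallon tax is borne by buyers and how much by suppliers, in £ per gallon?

Before the tax: set 247 − 4P = 4P + 167 → P* = £10, Q* = 207.
With the tax collected from suppliers, supply shifts: Qs = 4(P − 15) + 167.
New equilibrium: buyers pay £17.5, suppliers receive £2.5, Q = 177. (Wedge: Pb − Ps = 15.)
Burden on buyers: £7.5; on suppliers: £7.5. (They sum to £15.)
The less price-elastic side of the market bears the larger share of a per-unit tax.

Buyers bear £7.5 per gallon; suppliers bear £7.5 per gallon.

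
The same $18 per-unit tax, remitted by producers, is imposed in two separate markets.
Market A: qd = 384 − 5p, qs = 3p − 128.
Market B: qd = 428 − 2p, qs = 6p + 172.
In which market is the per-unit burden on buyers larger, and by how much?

Market A: pre-tax p* = $64, q* = 64; post-tax q = 30.25; per-unit burden on buyers = $6.75.
Market B: pre-tax p* = $32, q* = 364; post-tax q = 337; per-unit burden on buyers = $13.5.
Difference: $6.75 vs $13.5 → market B is larger by $6.75.

Market B, by $6.75.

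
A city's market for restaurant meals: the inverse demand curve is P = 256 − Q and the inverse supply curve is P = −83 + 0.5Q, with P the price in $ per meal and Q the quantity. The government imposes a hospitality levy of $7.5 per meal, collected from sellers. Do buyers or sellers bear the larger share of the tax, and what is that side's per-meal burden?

Buyers bear the larger share: $5 per meal.

Rewrite in direct form: Qd = 256 − P and Qs = 2P + 166.
Without the tax, 256 − P = 2P + 166 gives 3P = 90, so P* = $30 and Q* = 226.
With the tax collected from sellers, supply shifts: Qs = 2(P − 7.5) + 166.
New equilibrium: buyers pay $35, sellers receive $27.5, Q = 221. (Wedge: Pb − Ps = 7.5.)
Per-meal burden: buyers $5, sellers $2.5.
Buyers take the larger share because demand is less price-elastic here (demand slope 1 vs supply slope 2).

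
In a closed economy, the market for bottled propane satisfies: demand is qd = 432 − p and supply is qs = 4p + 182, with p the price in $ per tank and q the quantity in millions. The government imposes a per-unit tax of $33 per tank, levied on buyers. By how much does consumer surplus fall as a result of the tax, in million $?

Consumer surplus falls by $9736.32 million.

Without the tax, 432 − p = 4p + 182 gives 5p = 250, so p* = $50 and q* = 382.
With the tax collected from buyers, demand (in seller-price terms) shifts: qd = 432 − (p + 33).
Solving gives q = 355.6 with buyers paying $76.4 and producers receiving $43.4 (the $33 wedge).
ΔCS is the trapezoid between Q = 355.6 and Q = 382 of height $26.4: ½ · (382 + 355.6) · 26.4 = $9736.32.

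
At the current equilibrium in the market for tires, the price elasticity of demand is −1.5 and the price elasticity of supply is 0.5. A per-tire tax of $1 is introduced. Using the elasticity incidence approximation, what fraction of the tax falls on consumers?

Consumers' share ≈ 0.25.

Incidence ratio: consumers' share ≈ εs / (εs + |εd|) = 0.5 / (0.5 + 1.5) = 0.25.
Supply is the less elastic side, so consumers bear the smaller share.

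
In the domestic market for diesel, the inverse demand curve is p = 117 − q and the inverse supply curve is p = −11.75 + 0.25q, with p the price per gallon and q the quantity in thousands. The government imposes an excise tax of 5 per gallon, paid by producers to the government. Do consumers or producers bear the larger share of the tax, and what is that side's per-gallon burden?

Consumers bear the larger share: 4 per gallon.

Rewrite in direct form: qd = 117 − p and qs = 4p + 47.
Without the tax, 117 − p = 4p + 47 gives 5p = 70, so p* = 14 and q* = 103.
With the tax collected from producers, supply shifts: qs = 4(p − 5) + 47.
New equilibrium: consumers pay 18, producers receive 13, q = 99. (Wedge: pb − ps = 5.)
Per-gallon burden: consumers 4, producers 1.
Consumers take the larger share because demand is less price-elastic here (demand slope 1 vs supply slope 4).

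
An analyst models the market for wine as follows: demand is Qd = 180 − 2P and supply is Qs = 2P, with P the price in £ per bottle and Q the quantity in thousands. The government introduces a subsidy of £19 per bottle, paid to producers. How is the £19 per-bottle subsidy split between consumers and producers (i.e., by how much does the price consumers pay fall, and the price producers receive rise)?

Without the subsidy, 180 − 2P = 2P gives 4P = 180, so P* = £45 and Q* = 90.
With a per-unit subsidy paid to producers, each receives P + 19 per unit sold, so supply becomes Qs = 2(P + 19).
New equilibrium: consumers pay £35.5, producers receive £54.5, Q = 109. (Wedge: Pb − Ps = −19.)
Gain to consumers: £9.5; to producers: £9.5. (They sum to £19.)

Consumers gain £9.5 per bottle; producers gain £9.5 per bottle.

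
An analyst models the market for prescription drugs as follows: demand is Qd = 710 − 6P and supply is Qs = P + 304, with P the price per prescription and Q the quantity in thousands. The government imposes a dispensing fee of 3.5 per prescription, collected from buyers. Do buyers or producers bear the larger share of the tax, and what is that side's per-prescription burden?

Producers bear the larger share: 3 per prescription.

Without the tax, 710 − 6P = P + 304 gives 7P = 406, so P* = 58 and Q* = 362.
With the tax collected from buyers, demand (in seller-price terms) shifts: Qd = 710 − 6(P + 3.5).
Solving gives Q = 359 with buyers paying 58.5 and producers receiving 55 (the 3.5 wedge).
Per-prescription burden: buyers 0.5, producers 3.
Producers take the larger share because supply is less price-elastic here (demand slope 6 vs supply slope 1).
The less price-elastic side of the market bears the larger share of a per-unit tax.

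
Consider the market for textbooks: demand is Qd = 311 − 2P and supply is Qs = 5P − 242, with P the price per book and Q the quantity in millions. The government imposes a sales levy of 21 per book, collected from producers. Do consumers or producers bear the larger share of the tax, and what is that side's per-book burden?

Before the tax: set 311 − 2P = 5P − 242 → P* = 79, Q* = 153.
With the tax collected from producers, supply shifts: Qs = 5(P − 21) − 242.
New equilibrium: consumers pay 94, producers receive 73, Q = 123. (Wedge: Pb − Ps = 21.)
Per-book burden: consumers 15, producers 6.
Consumers take the larger share because demand is less price-elastic here (demand slope 2 vs supply slope 5).
The less price-elastic side of the market bears the larger share of a per-unit tax.

Consumers bear the larger share: 15 per book.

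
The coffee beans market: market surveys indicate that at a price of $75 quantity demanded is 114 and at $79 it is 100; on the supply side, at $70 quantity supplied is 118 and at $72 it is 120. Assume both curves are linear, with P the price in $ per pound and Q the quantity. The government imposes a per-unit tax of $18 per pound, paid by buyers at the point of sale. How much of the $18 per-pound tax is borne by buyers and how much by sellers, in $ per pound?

Buyers bear $4 per pound; sellers bear $14 per pound.

Demand slope: (100 − 114)/(79 − 75) = -3.5, so Qd = 376.5 − 3.5P.
Supply slope: (120 − 118)/(72 − 70) = 1, so Qs = P + 48.
Without the tax, 376.5 − 3.5P = P + 48 gives 4.5P = 328.5, so P* = $73 and Q* = 121.
With the tax collected from buyers, demand (in seller-price terms) shifts: Qd = 376.5 − 3.5(P + 18).
Solving gives Q = 107 with buyers paying $77 and sellers receiving $59 (the $18 wedge).
Burden on buyers: $4; on sellers: $14. (They sum to $18.)
The less price-elastic side of the market bears the larger share of a per-unit tax.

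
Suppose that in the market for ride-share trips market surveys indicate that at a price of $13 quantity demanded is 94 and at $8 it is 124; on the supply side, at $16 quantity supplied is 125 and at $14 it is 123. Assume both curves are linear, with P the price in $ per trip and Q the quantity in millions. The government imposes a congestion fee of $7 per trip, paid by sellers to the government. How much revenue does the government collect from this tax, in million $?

Demand slope: (124 − 94)/(8 − 13) = -6, so Qd = 172 − 6P.
Supply slope: (123 − 125)/(14 − 16) = 1, so Qs = P + 109.
Before the tax: set 172 − 6P = P + 109 → P* = $9, Q* = 118.
With the tax collected from sellers, supply shifts: Qs = (P − 7) + 109.
Solving gives Q = 112 with consumers paying $10 and sellers receiving $3 (the $7 wedge).
Revenue = t · Q = 7 · 112 = $784.

Tax revenue = $784 million.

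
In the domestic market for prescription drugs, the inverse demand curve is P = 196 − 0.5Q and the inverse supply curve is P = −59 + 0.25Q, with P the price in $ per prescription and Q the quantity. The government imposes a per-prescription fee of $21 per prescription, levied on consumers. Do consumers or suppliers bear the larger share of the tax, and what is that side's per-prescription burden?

Inverting to Q(P) form: Qd = 392 − 2P; Qs = 4P + 236.
Without the tax, 392 − 2P = 4P + 236 gives 6P = 156, so P* = $26 and Q* = 340.
With the tax collected from consumers, demand (in seller-price terms) shifts: Qd = 392 − 2(P + 21).
Solving gives Q = 312 with consumers paying $40 and suppliers receiving $19 (the $21 wedge).
Per-prescription burden: consumers $14, suppliers $7.
Consumers take the larger share because demand is less price-elastic here (demand slope 2 vs supply slope 4).
The less price-elastic side of the market bears the larger share of a per-unit tax.

Consumers bear the larger share: $14 per prescription.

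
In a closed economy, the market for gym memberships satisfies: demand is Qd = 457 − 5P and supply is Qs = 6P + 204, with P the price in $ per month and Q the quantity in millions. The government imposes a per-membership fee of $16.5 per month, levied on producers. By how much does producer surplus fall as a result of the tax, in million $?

Without the tax, 457 − 5P = 6P + 204 gives 11P = 253, so P* = $23 and Q* = 342.
With the tax collected from producers, supply shifts: Qs = 6(P − 16.5) + 204.
Solving gives Q = 297 with buyers paying $32 and producers receiving $15.5 (the $16.5 wedge).
ΔPS is the trapezoid between Q = 297 and Q = 342 of height $7.5: ½ · (342 + 297) · 7.5 = $2396.25.

Producer surplus falls by $2396.25 million.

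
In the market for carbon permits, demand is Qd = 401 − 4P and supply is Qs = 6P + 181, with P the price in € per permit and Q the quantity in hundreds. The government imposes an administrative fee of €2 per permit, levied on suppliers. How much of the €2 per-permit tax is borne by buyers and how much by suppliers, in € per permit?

Buyers bear €1.2 per permit; suppliers bear €0.8 per permit.

Without the tax, 401 − 4P = 6P + 181 gives 10P = 220, so P* = €22 and Q* = 313.
With the tax collected from suppliers, supply shifts: Qs = 6(P − 2) + 181.
Solving gives Q = 308.2 with buyers paying €23.2 and suppliers receiving €21.2 (the €2 wedge).
Burden on buyers: €1.2; on suppliers: €0.8. (They sum to €2.)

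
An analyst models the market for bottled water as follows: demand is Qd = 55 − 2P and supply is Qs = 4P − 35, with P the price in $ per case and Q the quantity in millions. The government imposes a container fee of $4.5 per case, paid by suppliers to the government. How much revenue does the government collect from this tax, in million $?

Tax revenue = $85.5 million.

Before the tax: set 55 − 2P = 4P − 35 → P* = $15, Q* = 25.
With the tax collected from suppliers, supply shifts: Qs = 4(P − 4.5) − 35.
Solving gives Q = 19 with consumers paying $18 and suppliers receiving $13.5 (the $4.5 wedge).
Revenue = t · Q = 4.5 · 19 = $85.5.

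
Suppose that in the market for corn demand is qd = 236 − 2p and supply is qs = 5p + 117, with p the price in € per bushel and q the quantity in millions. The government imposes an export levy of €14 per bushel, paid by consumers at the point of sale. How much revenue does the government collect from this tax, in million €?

Without the tax, 236 − 2p = 5p + 117 gives 7p = 119, so p* = €17 and q* = 202.
With the tax collected from consumers, demand (in seller-price terms) shifts: qd = 236 − 2(p + 14).
New equilibrium: consumers pay €27, producers receive €13, q = 182. (Wedge: pb − ps = 14.)
Revenue = t · Q = 14 · 182 = €2548.

Tax revenue = €2548 million.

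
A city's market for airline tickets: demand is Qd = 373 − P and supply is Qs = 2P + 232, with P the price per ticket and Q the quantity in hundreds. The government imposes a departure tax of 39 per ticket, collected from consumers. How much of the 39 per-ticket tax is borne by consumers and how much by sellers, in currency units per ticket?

Consumers bear 26 per ticket; sellers bear 13 per ticket.

Before the tax: set 373 − P = 2P + 232 → P* = 47, Q* = 326.
With the tax collected from consumers, demand (in seller-price terms) shifts: Qd = 373 − (P + 39).
New equilibrium: consumers pay 73, sellers receive 34, Q = 300. (Wedge: Pb − Ps = 39.)
Burden on consumers: 26; on sellers: 13. (They sum to 39.)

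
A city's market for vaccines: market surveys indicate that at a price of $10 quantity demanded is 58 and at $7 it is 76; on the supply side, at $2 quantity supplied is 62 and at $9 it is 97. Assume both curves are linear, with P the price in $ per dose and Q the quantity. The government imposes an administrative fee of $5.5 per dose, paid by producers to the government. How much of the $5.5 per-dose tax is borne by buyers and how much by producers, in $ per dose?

Buyers bear $2.5 per dose; producers bear $3 per dose.

Demand slope: (76 − 58)/(7 − 10) = -6, so Qd = 118 − 6P.
Supply slope: (97 − 62)/(9 − 2) = 5, so Qs = 5P + 52.
Without the tax, 118 − 6P = 5P + 52 gives 11P = 66, so P* = $6 and Q* = 82.
With the tax collected from producers, supply shifts: Qs = 5(P − 5.5) + 52.
New equilibrium: buyers pay $8.5, producers receive $3, Q = 67. (Wedge: Pb − Ps = 5.5.)
Burden on buyers: $2.5; on producers: $3. (They sum to $5.5.)
The less price-elastic side of the market bears the larger share of a per-unit tax.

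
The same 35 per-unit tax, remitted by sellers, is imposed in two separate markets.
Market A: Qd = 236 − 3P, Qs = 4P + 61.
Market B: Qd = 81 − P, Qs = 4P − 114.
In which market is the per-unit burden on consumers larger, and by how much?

Market A: pre-tax P* = 25, Q* = 161; post-tax Q = 101; per-unit burden on consumers = 20.
Market B: pre-tax P* = 39, Q* = 42; post-tax Q = 14; per-unit burden on consumers = 28.
Difference: 20 vs 28 → market B is larger by 8.

Market B, by 8.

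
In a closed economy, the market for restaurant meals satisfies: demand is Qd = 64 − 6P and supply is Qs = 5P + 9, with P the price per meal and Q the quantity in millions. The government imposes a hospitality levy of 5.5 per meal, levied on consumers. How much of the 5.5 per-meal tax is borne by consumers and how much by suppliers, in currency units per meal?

Before the tax: set 64 − 6P = 5P + 9 → P* = 5, Q* = 34.
With the tax collected from consumers, demand (in seller-price terms) shifts: Qd = 64 − 6(P + 5.5).
Solving gives Q = 19 with consumers paying 7.5 and suppliers receiving 2 (the 5.5 wedge).
Burden on consumers: 2.5; on suppliers: 3. (They sum to 5.5.)
The less price-elastic side of the market bears the larger share of a per-unit tax.

Consumers bear 2.5 per meal; suppliers bear 3 per meal.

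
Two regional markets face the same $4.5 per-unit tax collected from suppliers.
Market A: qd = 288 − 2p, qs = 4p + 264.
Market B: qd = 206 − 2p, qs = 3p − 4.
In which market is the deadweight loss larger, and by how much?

Market A: pre-tax p* = $4, q* = 280; post-tax q = 274; deadweight loss = $13.5.
Market B: pre-tax p* = $42, q* = 122; post-tax q = 116.6; deadweight loss = $12.15.
Difference: $13.5 vs $12.15 → market A is larger by $1.35.

Market A, by $1.35.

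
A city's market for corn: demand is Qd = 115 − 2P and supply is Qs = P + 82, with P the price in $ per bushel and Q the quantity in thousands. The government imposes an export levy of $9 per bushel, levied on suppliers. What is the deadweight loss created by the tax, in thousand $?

Deadweight loss = $27 thousand.

Before the tax: set 115 − 2P = P + 82 → P* = $11, Q* = 93.
With the tax collected from suppliers, supply shifts: Qs = (P − 9) + 82.
Solving gives Q = 87 with consumers paying $14 and suppliers receiving $5 (the $9 wedge).
Quantity falls by |ΔQ| = |93 − 87| = 6.
DWL = ½ · t · |ΔQ| = ½ · 9 · 6 = $27.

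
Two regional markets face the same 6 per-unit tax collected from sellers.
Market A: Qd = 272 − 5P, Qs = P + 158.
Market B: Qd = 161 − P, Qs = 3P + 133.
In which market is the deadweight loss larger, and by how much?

Market A: pre-tax P* = 19, Q* = 177; post-tax Q = 172; deadweight loss = 15.
Market B: pre-tax P* = 7, Q* = 154; post-tax Q = 149.5; deadweight loss = 13.5.
Difference: 15 vs 13.5 → market A is larger by 1.5.

Market A, by 1.5.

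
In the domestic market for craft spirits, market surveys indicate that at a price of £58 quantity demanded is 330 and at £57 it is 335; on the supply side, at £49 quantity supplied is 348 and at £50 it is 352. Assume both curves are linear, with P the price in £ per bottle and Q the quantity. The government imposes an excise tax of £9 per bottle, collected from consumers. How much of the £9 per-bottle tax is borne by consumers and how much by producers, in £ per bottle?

Demand slope: (335 − 330)/(57 − 58) = -5, so Qd = 620 − 5P.
Supply slope: (352 − 348)/(50 − 49) = 4, so Qs = 4P + 152.
Before the tax: set 620 − 5P = 4P + 152 → P* = £52, Q* = 360.
With the tax collected from consumers, demand (in seller-price terms) shifts: Qd = 620 − 5(P + 9).
Solving gives Q = 340 with consumers paying £56 and producers receiving £47 (the £9 wedge).
Burden on consumers: £4; on producers: £5. (They sum to £9.)
The less price-elastic side of the market bears the larger share of a per-unit tax.

Consumers bear £4 per bottle; producers bear £5 per bottle.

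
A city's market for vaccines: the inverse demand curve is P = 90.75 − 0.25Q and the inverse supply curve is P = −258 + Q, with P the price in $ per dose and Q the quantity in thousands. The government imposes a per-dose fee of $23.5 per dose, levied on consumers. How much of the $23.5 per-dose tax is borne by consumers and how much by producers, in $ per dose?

Consumers bear $4.7 per dose; producers bear $18.8 per dose.

Inverting to Q(P) form: Qd = 363 − 4P; Qs = P + 258.
Without the tax, 363 − 4P = P + 258 gives 5P = 105, so P* = $21 and Q* = 279.
With the tax collected from consumers, demand (in seller-price terms) shifts: Qd = 363 − 4(P + 23.5).
Solving gives Q = 260.2 with consumers paying $25.7 and producers receiving $2.2 (the $23.5 wedge).
Burden on consumers: $4.7; on producers: $18.8. (They sum to $23.5.)
The less price-elastic side of the market bears the larger share of a per-unit tax.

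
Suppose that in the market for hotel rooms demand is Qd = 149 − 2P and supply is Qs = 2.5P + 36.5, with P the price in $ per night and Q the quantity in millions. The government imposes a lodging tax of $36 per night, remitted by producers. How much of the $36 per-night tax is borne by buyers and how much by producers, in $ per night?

Before the tax: set 149 − 2P = 2.5P + 36.5 → P* = $25, Q* = 99.
With the tax collected from producers, supply shifts: Qs = 2.5(P − 36) + 36.5.
Solving gives Q = 59 with buyers paying $45 and producers receiving $9 (the $36 wedge).
Burden on buyers: $20; on producers: $16. (They sum to $36.)
The less price-elastic side of the market bears the larger share of a per-unit tax.

Buyers bear $20 per night; producers bear $16 per night.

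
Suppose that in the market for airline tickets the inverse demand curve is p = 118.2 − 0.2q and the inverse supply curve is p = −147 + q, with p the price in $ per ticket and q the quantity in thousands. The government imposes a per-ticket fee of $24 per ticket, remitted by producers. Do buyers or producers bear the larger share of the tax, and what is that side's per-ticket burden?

Producers bear the larger share: $20 per ticket.

Inverting to q(p) form: qd = 591 − 5p; qs = p + 147.
Before the tax: set 591 − 5p = p + 147 → p* = $74, q* = 221.
With the tax collected from producers, supply shifts: qs = (p − 24) + 147.
Solving gives q = 201 with buyers paying $78 and producers receiving $54 (the $24 wedge).
Per-ticket burden: buyers $4, producers $20.
Producers take the larger share because supply is less price-elastic here (demand slope 5 vs supply slope 1).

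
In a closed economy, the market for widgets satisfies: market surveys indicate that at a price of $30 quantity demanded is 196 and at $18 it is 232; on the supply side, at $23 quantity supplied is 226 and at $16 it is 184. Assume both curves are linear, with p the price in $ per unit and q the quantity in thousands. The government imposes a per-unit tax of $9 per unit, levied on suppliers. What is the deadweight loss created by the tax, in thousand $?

Deadweight loss = $81 thousand.

Demand slope: (232 − 196)/(18 − 30) = -3, so qd = 286 − 3p.
Supply slope: (184 − 226)/(16 − 23) = 6, so qs = 6p + 88.
Without the tax, 286 − 3p = 6p + 88 gives 9p = 198, so p* = $22 and q* = 220.
With the tax collected from suppliers, supply shifts: qs = 6(p − 9) + 88.
New equilibrium: buyers pay $28, suppliers receive $19, q = 202. (Wedge: pb − ps = 9.)
Quantity falls by |ΔQ| = |220 − 202| = 18.
DWL = ½ · t · |ΔQ| = ½ · 9 · 18 = $81.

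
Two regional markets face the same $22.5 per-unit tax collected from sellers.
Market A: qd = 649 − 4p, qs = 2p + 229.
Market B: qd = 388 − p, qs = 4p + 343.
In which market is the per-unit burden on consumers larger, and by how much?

Market A: pre-tax p* = $70, q* = 369; post-tax q = 339; per-unit burden on consumers = $7.5.
Market B: pre-tax p* = $9, q* = 379; post-tax q = 361; per-unit burden on consumers = $18.
Difference: $7.5 vs $18 → market B is larger by $10.5.

Market B, by $10.5.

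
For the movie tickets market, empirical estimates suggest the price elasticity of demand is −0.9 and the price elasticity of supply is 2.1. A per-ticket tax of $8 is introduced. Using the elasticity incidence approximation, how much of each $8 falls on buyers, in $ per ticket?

Buyers bear ≈ $5.6 per ticket.

Incidence ratio: buyers' share ≈ εs / (εs + |εd|) = 2.1 / (2.1 + 0.9) = 0.7.
So buyers bear ≈ 0.7 × $8 = $5.6; suppliers bear $2.4.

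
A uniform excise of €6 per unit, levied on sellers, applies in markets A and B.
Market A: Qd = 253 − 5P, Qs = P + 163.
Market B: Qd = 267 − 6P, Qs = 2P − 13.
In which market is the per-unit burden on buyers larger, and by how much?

Market A: pre-tax P* = €15, Q* = 178; post-tax Q = 173; per-unit burden on buyers = €1.
Market B: pre-tax P* = €35, Q* = 57; post-tax Q = 48; per-unit burden on buyers = €1.5.
Difference: €1 vs €1.5 → market B is larger by €0.5.

Market B, by €0.5.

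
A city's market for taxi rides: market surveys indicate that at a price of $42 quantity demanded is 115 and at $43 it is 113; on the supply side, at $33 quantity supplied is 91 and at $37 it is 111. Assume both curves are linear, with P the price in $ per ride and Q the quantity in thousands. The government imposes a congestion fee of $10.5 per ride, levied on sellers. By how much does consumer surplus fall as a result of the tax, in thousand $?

Consumer surplus falls by $851.25 thousand.

Demand slope: (113 − 115)/(43 − 42) = -2, so Qd = 199 − 2P.
Supply slope: (111 − 91)/(37 − 33) = 5, so Qs = 5P − 74.
Before the tax: set 199 − 2P = 5P − 74 → P* = $39, Q* = 121.
With the tax collected from sellers, supply shifts: Qs = 5(P − 10.5) − 74.
New equilibrium: consumers pay $46.5, sellers receive $36, Q = 106. (Wedge: Pb − Ps = 10.5.)
ΔCS is the trapezoid between Q = 106 and Q = 121 of height $7.5: ½ · (121 + 106) · 7.5 = $851.25.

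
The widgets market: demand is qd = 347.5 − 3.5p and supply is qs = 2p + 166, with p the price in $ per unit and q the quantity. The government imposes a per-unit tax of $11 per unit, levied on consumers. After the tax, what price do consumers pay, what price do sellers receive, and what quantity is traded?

Without the tax, 347.5 − 3.5p = 2p + 166 gives 5.5p = 181.5, so p* = $33 and q* = 232.
With the tax collected from consumers, demand (in seller-price terms) shifts: qd = 347.5 − 3.5(p + 11).
New equilibrium: consumers pay $37, sellers receive $26, q = 218. (Wedge: pb − ps = 11.)

Consumers pay $37; sellers receive $26; quantity = 218.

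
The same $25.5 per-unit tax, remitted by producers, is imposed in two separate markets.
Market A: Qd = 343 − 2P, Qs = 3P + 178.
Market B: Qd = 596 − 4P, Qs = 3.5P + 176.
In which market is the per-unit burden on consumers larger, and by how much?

Market A, by $3.4.

Market A: pre-tax P* = $33, Q* = 277; post-tax Q = 246.4; per-unit burden on consumers = $15.3.
Market B: pre-tax P* = $56, Q* = 372; post-tax Q = 324.4; per-unit burden on consumers = $11.9.
Difference: $15.3 vs $11.9 → market A is larger by $3.4.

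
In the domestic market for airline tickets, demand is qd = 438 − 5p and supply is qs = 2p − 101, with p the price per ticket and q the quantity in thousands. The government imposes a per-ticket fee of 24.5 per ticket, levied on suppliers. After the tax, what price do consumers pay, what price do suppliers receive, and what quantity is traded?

Without the tax, 438 − 5p = 2p − 101 gives 7p = 539, so p* = 77 and q* = 53.
With the tax collected from suppliers, supply shifts: qs = 2(p − 24.5) − 101.
Solving gives q = 18 with consumers paying 84 and suppliers receiving 59.5 (the 24.5 wedge).

Consumers pay 84; suppliers receive 59.5; quantity = 18.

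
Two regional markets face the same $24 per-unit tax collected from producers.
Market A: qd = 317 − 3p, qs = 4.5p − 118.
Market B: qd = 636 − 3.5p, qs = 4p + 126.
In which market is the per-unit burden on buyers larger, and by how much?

Market A, by $1.6.

Market A: pre-tax p* = $58, q* = 143; post-tax q = 99.8; per-unit burden on buyers = $14.4.
Market B: pre-tax p* = $68, q* = 398; post-tax q = 353.2; per-unit burden on buyers = $12.8.
Difference: $14.4 vs $12.8 → market A is larger by $1.6.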